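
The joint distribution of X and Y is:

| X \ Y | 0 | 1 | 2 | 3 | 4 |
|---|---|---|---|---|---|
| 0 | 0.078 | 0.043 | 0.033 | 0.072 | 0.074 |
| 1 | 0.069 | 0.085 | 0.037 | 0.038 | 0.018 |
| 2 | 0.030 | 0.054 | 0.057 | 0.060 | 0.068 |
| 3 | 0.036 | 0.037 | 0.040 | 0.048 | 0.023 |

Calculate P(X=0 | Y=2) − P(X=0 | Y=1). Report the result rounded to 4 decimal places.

P(Y=2) = 0.033 + 0.037 + 0.057 + 0.040 = 0.167; P(X=0 | Y=2) = 0.033/0.167 = 0.19760.
P(Y=1) = 0.043 + 0.085 + 0.054 + 0.037 = 0.219; P(X=0 | Y=1) = 0.043/0.219 = 0.19635.
Difference = 0.0013.

0.0013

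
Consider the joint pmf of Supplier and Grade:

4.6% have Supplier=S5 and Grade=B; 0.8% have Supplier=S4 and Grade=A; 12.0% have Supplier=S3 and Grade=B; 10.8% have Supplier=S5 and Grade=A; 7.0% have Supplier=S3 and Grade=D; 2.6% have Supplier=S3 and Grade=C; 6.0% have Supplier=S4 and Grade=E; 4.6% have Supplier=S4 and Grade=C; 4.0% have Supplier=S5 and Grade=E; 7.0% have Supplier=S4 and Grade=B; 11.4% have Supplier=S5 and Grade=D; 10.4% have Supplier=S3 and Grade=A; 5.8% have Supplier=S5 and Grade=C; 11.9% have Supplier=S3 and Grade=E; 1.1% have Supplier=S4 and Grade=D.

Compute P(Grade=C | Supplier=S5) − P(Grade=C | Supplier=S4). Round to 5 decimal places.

P(Supplier=S5) = 0.108 + 0.046 + 0.058 + 0.114 + 0.040 = 0.366; P(Grade=C | Supplier=S5) = 0.058/0.366 = 0.158470.
P(Supplier=S4) = 0.008 + 0.070 + 0.046 + 0.011 + 0.060 = 0.195; P(Grade=C | Supplier=S4) = 0.046/0.195 = 0.235897.
Difference = -0.07743.

-0.07743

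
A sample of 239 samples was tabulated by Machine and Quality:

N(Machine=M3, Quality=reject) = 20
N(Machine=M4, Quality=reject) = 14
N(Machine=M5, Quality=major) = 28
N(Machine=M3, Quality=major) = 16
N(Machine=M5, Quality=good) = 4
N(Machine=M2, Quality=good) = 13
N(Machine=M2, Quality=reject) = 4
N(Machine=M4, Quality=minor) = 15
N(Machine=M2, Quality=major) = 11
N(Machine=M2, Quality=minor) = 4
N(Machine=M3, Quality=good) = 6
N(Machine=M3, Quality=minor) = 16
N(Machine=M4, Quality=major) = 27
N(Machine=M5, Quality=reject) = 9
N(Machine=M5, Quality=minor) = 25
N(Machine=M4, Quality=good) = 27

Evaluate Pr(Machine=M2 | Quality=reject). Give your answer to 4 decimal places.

0.0851

Total with Quality=reject: 4 + 20 + 14 + 9 = 47.
P(Machine=M2 | Quality=reject) = 4/47 = 0.0851.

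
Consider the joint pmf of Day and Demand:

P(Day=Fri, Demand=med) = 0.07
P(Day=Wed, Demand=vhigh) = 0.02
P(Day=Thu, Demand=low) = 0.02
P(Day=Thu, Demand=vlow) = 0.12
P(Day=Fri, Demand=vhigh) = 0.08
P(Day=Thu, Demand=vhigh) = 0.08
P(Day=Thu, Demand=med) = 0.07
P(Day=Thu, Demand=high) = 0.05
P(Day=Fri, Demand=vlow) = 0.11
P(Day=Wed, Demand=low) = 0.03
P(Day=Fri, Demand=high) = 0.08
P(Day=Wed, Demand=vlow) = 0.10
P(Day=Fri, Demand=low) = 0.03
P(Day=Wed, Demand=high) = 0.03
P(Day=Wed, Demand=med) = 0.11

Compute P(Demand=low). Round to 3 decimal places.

P(Demand=low) = 0.03 + 0.02 + 0.03 = 0.08.

0.080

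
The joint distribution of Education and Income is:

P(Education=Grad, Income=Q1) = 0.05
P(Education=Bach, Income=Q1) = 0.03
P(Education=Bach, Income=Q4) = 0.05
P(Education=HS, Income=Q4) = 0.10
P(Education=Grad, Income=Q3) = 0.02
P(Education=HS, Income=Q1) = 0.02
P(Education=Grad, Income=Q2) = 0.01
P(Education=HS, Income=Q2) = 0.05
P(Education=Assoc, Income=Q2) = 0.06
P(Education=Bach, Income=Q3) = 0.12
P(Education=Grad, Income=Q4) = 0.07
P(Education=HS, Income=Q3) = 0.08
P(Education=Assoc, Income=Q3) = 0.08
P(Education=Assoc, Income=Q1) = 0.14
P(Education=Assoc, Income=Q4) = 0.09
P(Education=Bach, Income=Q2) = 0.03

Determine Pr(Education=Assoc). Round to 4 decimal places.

0.3700

P(Education=Assoc) = 0.14 + 0.06 + 0.08 + 0.09 = 0.37.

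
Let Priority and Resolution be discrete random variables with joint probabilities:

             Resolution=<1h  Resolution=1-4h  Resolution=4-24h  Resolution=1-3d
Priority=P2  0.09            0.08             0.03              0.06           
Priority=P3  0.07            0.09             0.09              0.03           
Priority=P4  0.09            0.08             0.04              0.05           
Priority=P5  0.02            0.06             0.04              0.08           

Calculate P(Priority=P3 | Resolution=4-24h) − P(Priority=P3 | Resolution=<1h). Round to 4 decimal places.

0.1907

P(Resolution=4-24h) = 0.03 + 0.09 + 0.04 + 0.04 = 0.20; P(Priority=P3 | Resolution=4-24h) = 0.09/0.20 = 0.45000.
P(Resolution=<1h) = 0.09 + 0.07 + 0.09 + 0.02 = 0.27; P(Priority=P3 | Resolution=<1h) = 0.07/0.27 = 0.25926.
Difference = 0.1907.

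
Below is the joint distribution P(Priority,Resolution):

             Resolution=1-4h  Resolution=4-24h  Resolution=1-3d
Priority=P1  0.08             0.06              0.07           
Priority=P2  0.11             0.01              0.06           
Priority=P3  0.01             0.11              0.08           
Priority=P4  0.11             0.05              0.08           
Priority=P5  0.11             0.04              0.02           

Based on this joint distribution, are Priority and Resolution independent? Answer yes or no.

P(Priority=P3) = 0.20 and P(Resolution=1-4h) = 0.42, so their product is 0.0840, but P(Priority=P3, Resolution=1-4h) = 0.01. Since these differ, Priority and Resolution are not independent.

no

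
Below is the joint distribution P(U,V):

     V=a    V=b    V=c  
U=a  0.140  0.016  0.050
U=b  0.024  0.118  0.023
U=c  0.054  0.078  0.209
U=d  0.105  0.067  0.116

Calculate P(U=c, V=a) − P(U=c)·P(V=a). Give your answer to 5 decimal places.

P(U=c) = 0.054 + 0.078 + 0.209 = 0.341.
P(V=a) = 0.140 + 0.024 + 0.054 + 0.105 = 0.323.
P(U=c, V=a) − P(U=c)P(V=a) = 0.054 − 0.341×0.323 = -0.05614.

-0.05614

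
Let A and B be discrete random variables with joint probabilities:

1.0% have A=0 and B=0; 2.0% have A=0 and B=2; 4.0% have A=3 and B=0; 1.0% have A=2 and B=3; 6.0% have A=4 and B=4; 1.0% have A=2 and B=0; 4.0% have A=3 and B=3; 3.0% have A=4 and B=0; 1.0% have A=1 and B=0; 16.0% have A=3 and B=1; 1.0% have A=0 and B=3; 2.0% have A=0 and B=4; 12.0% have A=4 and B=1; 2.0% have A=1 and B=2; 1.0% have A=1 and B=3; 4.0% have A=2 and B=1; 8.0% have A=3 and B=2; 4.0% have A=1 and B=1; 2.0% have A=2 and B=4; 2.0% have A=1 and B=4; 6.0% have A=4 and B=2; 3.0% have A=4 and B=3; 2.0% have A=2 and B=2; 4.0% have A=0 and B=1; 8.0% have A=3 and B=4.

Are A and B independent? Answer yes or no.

Every cell satisfies P(A,B) = P(A)·P(B). For instance P(A=2) = 0.100, P(B=1) = 0.400, and 0.100×0.400 = 0.040 matches the joint entry. So A and B are independent.

yes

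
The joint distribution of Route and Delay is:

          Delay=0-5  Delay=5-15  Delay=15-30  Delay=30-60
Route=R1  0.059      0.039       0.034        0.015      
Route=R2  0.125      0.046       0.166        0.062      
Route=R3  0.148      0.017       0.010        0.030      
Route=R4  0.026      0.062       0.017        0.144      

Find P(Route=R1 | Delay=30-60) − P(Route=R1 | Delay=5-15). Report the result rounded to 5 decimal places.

P(Delay=30-60) = 0.015 + 0.062 + 0.030 + 0.144 = 0.251; P(Route=R1 | Delay=30-60) = 0.015/0.251 = 0.059761.
P(Delay=5-15) = 0.039 + 0.046 + 0.017 + 0.062 = 0.164; P(Route=R1 | Delay=5-15) = 0.039/0.164 = 0.237805.
Difference = -0.17804.

-0.17804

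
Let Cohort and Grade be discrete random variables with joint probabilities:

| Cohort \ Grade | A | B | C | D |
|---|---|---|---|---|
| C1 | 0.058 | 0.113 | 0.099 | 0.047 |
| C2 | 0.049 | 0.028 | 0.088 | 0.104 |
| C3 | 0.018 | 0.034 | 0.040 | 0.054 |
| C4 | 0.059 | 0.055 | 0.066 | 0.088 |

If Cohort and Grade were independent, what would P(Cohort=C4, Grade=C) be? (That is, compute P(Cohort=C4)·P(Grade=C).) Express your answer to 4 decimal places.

P(Cohort=C4) = 0.059 + 0.055 + 0.066 + 0.088 = 0.268.
P(Grade=C) = 0.099 + 0.088 + 0.040 + 0.066 = 0.293.
Product: 0.268 × 0.293 = 0.0785.

0.0785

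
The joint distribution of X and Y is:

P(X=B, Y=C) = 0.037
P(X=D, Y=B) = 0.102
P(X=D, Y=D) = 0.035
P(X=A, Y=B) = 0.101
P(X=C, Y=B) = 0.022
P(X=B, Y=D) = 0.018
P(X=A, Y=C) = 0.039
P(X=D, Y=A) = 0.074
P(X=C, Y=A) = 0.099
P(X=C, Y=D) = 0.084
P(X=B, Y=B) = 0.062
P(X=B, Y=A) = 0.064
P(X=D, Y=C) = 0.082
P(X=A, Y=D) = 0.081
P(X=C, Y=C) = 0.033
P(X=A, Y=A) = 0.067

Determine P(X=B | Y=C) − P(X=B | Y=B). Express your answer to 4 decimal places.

P(Y=C) = 0.039 + 0.037 + 0.033 + 0.082 = 0.191; P(X=B | Y=C) = 0.037/0.191 = 0.19372.
P(Y=B) = 0.101 + 0.062 + 0.022 + 0.102 = 0.287; P(X=B | Y=B) = 0.062/0.287 = 0.21603.
Difference = -0.0223.

-0.0223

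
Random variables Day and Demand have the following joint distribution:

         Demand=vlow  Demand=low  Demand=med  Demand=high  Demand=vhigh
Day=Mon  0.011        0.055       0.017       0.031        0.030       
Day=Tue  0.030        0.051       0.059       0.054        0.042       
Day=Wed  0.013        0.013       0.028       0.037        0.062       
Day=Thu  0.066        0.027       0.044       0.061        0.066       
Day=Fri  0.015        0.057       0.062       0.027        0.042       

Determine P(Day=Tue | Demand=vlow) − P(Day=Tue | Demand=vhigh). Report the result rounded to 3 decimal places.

0.049

P(Demand=vlow) = 0.011 + 0.030 + 0.013 + 0.066 + 0.015 = 0.135; P(Day=Tue | Demand=vlow) = 0.030/0.135 = 0.2222.
P(Demand=vhigh) = 0.030 + 0.042 + 0.062 + 0.066 + 0.042 = 0.242; P(Day=Tue | Demand=vhigh) = 0.042/0.242 = 0.1736.
Difference = 0.049.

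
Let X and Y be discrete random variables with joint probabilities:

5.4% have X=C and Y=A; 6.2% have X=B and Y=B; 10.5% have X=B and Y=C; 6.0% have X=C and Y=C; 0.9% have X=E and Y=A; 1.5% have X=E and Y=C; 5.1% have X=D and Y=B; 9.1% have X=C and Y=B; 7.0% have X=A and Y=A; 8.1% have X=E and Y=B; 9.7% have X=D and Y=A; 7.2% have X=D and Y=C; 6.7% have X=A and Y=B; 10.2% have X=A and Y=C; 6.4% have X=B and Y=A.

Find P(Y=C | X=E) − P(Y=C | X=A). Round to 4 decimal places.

-0.2839

P(X=E) = 0.009 + 0.081 + 0.015 = 0.105; P(Y=C | X=E) = 0.015/0.105 = 0.14286.
P(X=A) = 0.070 + 0.067 + 0.102 = 0.239; P(Y=C | X=A) = 0.102/0.239 = 0.42678.
Difference = -0.2839.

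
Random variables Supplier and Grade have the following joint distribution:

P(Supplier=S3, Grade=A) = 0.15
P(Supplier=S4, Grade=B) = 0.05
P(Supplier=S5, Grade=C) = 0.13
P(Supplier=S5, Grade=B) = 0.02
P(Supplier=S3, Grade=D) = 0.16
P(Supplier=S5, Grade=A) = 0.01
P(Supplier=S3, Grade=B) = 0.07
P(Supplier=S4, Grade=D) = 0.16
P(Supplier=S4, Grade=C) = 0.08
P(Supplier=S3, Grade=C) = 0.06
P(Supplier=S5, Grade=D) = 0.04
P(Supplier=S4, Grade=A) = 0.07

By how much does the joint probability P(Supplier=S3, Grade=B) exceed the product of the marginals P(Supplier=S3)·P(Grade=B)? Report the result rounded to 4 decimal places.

0.0084

P(Supplier=S3) = 0.15 + 0.07 + 0.06 + 0.16 = 0.44.
P(Grade=B) = 0.07 + 0.05 + 0.02 = 0.14.
P(Supplier=S3, Grade=B) − P(Supplier=S3)P(Grade=B) = 0.07 − 0.44×0.14 = 0.0084.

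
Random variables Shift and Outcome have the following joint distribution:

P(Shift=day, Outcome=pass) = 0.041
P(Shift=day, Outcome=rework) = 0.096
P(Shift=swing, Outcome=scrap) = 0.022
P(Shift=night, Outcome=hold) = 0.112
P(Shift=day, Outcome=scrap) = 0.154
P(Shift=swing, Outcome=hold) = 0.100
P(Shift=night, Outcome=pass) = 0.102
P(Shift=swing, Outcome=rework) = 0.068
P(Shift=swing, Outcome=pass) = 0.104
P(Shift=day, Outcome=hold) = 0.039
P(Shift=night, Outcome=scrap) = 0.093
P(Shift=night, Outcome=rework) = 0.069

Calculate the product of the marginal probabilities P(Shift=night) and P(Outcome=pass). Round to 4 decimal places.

0.0929

P(Shift=night) = 0.102 + 0.069 + 0.093 + 0.112 = 0.376.
P(Outcome=pass) = 0.041 + 0.104 + 0.102 = 0.247.
Product: 0.376 × 0.247 = 0.0929.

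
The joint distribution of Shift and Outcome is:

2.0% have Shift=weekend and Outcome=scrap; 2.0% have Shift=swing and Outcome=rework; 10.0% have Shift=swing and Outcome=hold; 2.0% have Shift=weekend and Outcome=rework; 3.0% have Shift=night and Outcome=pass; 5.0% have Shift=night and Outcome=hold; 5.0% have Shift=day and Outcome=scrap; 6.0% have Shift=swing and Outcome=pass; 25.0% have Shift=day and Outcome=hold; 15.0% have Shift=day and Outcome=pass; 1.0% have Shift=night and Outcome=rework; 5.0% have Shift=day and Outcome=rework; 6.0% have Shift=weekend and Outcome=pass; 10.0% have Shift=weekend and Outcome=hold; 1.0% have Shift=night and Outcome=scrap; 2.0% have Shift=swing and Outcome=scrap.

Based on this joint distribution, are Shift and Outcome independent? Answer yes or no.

yes

Every cell satisfies P(Shift,Outcome) = P(Shift)·P(Outcome). For instance P(Shift=weekend) = 0.200, P(Outcome=scrap) = 0.100, and 0.200×0.100 = 0.020 matches the joint entry. So Shift and Outcome are independent.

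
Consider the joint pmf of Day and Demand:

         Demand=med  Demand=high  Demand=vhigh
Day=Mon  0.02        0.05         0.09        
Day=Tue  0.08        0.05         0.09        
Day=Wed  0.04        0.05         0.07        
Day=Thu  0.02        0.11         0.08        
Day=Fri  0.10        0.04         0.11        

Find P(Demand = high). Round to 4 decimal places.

P(Demand=high) = 0.05 + 0.05 + 0.05 + 0.11 + 0.04 = 0.30.

0.3000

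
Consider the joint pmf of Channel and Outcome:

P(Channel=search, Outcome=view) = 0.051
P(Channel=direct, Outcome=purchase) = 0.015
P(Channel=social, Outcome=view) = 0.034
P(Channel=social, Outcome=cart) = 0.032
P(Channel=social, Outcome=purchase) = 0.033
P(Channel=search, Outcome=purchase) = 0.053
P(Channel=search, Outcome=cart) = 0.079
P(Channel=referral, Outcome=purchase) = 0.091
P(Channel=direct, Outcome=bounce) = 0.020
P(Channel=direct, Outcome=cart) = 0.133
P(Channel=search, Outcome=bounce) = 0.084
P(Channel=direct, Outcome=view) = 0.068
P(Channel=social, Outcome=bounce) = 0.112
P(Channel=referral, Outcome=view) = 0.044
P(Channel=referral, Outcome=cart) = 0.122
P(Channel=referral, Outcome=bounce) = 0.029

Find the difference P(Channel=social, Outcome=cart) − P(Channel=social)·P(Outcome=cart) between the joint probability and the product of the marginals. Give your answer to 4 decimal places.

-0.0452

P(Channel=social) = 0.112 + 0.034 + 0.032 + 0.033 = 0.211.
P(Outcome=cart) = 0.079 + 0.032 + 0.133 + 0.122 = 0.366.
P(Channel=social, Outcome=cart) − P(Channel=social)P(Outcome=cart) = 0.032 − 0.211×0.366 = -0.0452.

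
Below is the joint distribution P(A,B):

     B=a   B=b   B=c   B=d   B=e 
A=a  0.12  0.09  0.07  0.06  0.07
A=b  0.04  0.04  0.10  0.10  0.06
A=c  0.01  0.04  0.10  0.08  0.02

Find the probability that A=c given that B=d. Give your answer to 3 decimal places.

P(B=d) = 0.06 + 0.10 + 0.08 = 0.24.
P(A=c | B=d) = 0.08/0.24 = 0.333.

0.333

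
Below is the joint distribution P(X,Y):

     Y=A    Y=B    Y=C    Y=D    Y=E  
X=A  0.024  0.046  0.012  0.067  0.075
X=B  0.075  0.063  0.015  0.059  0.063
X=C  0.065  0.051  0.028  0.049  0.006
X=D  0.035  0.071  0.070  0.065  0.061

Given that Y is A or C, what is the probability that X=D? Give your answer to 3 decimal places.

0.324

P(Y=A) = 0.024 + 0.075 + 0.065 + 0.035 = 0.199.
P(Y=C) = 0.012 + 0.015 + 0.028 + 0.070 = 0.125.
P(Y ∈ {A, C}) = 0.199 + 0.125 = 0.324; P(X=D, Y ∈ {A, C}) = 0.035 + 0.070 = 0.105.
P(X=D | Y ∈ {A, C}) = 0.105/0.324 = 0.324.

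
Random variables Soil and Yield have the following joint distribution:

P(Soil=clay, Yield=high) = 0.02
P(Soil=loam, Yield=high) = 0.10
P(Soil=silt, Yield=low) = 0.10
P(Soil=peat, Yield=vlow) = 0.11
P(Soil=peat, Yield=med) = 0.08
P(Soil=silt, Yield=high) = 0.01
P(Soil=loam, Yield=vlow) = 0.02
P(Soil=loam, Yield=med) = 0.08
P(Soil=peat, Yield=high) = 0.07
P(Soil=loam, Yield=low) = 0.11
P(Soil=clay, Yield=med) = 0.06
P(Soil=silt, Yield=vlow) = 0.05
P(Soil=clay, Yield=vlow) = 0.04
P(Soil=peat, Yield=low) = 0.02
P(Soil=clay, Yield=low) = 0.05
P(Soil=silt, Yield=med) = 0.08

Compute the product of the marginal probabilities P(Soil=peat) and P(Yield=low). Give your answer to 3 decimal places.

0.078

P(Soil=peat) = 0.11 + 0.02 + 0.08 + 0.07 = 0.28.
P(Yield=low) = 0.11 + 0.05 + 0.10 + 0.02 = 0.28.
Product: 0.28 × 0.28 = 0.078.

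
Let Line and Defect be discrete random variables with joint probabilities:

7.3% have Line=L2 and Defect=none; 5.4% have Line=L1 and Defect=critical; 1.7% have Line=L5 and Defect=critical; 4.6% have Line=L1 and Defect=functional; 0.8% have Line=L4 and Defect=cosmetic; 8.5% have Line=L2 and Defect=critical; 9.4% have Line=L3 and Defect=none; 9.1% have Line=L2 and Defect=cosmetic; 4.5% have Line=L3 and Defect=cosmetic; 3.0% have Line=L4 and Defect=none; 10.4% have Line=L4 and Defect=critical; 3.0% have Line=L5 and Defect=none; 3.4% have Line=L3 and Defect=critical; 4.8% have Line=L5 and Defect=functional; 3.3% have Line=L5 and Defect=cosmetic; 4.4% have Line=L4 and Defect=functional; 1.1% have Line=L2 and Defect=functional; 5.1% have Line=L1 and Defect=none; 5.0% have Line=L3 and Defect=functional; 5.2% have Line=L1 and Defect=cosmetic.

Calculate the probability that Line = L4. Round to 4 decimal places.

P(Line=L4) = 0.030 + 0.008 + 0.044 + 0.104 = 0.186.

0.1860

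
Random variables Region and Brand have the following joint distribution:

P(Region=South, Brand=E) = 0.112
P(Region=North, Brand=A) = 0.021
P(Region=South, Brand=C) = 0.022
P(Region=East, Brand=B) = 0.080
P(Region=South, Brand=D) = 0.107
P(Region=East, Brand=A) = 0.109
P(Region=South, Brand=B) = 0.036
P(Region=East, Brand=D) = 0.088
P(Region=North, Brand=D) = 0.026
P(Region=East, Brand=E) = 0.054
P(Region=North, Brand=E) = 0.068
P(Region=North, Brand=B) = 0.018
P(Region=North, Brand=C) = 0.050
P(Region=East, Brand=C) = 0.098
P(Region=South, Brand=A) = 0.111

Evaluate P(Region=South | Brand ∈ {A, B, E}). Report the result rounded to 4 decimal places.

P(Brand=A) = 0.021 + 0.111 + 0.109 = 0.241.
P(Brand=B) = 0.018 + 0.036 + 0.080 = 0.134.
P(Brand=E) = 0.068 + 0.112 + 0.054 = 0.234.
P(Brand ∈ {A, B, E}) = 0.241 + 0.134 + 0.234 = 0.609; P(Region=South, Brand ∈ {A, B, E}) = 0.111 + 0.036 + 0.112 = 0.259.
P(Region=South | Brand ∈ {A, B, E}) = 0.259/0.609 = 0.4253.

0.4253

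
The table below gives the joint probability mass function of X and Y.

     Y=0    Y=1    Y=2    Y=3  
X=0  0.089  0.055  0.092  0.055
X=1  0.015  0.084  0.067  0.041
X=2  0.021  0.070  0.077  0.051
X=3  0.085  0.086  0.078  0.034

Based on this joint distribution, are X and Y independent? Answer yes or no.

P(X=0) = 0.291 and P(Y=1) = 0.295, so their product is 0.08585, but P(X=0, Y=1) = 0.055. Since these differ, X and Y are not independent.

no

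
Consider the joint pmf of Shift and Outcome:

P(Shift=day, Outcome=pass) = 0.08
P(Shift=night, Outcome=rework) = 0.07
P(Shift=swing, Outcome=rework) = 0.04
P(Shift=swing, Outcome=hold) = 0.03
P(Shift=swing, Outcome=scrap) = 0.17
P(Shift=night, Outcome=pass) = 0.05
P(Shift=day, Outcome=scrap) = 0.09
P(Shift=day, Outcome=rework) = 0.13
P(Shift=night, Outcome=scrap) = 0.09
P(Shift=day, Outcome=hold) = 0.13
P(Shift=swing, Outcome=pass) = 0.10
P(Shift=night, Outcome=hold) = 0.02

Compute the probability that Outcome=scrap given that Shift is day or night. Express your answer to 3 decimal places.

P(Shift=day) = 0.08 + 0.13 + 0.09 + 0.13 = 0.43.
P(Shift=night) = 0.05 + 0.07 + 0.09 + 0.02 = 0.23.
P(Shift ∈ {day, night}) = 0.43 + 0.23 = 0.66; P(Outcome=scrap, Shift ∈ {day, night}) = 0.09 + 0.09 = 0.18.
P(Outcome=scrap | Shift ∈ {day, night}) = 0.18/0.66 = 0.273.

0.273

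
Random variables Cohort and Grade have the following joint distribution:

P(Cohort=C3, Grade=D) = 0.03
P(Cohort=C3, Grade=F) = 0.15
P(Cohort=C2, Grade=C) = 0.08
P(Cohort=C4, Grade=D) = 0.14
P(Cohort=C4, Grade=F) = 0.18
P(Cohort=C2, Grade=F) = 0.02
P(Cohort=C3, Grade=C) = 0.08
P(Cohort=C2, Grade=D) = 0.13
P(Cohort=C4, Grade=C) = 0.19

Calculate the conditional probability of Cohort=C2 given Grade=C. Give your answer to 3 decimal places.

P(Grade=C) = 0.08 + 0.08 + 0.19 = 0.35.
P(Cohort=C2 | Grade=C) = 0.08/0.35 = 0.229.

0.229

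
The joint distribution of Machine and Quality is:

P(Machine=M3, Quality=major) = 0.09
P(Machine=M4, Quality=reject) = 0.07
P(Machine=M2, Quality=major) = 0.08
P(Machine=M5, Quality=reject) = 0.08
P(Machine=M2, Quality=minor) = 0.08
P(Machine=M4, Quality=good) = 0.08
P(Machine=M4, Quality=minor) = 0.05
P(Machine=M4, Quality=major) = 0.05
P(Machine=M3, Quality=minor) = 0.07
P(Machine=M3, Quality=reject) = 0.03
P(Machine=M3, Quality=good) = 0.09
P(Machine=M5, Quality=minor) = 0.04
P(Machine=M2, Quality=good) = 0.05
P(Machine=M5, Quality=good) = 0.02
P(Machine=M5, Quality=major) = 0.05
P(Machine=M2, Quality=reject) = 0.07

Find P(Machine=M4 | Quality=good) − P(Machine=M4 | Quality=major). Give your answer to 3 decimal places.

P(Quality=good) = 0.05 + 0.09 + 0.08 + 0.02 = 0.24; P(Machine=M4 | Quality=good) = 0.08/0.24 = 0.3333.
P(Quality=major) = 0.08 + 0.09 + 0.05 + 0.05 = 0.27; P(Machine=M4 | Quality=major) = 0.05/0.27 = 0.1852.
Difference = 0.148.

0.148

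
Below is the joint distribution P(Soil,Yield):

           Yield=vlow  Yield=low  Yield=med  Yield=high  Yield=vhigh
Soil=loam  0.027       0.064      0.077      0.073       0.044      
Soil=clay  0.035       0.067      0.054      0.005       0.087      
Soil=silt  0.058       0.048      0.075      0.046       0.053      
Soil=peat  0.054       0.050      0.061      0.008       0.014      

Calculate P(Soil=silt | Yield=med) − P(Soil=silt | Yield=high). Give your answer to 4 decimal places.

P(Yield=med) = 0.077 + 0.054 + 0.075 + 0.061 = 0.267; P(Soil=silt | Yield=med) = 0.075/0.267 = 0.28090.
P(Yield=high) = 0.073 + 0.005 + 0.046 + 0.008 = 0.132; P(Soil=silt | Yield=high) = 0.046/0.132 = 0.34848.
Difference = -0.0676.

-0.0676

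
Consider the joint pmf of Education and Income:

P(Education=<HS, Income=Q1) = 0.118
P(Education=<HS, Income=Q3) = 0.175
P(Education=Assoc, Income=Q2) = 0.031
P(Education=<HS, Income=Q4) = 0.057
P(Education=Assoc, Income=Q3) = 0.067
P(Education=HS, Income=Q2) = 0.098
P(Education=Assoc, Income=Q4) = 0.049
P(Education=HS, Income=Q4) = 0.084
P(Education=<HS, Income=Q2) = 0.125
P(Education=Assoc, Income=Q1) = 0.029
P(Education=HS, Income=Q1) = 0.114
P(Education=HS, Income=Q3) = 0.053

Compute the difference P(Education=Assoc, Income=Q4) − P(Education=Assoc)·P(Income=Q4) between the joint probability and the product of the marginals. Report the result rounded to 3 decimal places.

P(Education=Assoc) = 0.029 + 0.031 + 0.067 + 0.049 = 0.176.
P(Income=Q4) = 0.057 + 0.084 + 0.049 = 0.190.
P(Education=Assoc, Income=Q4) − P(Education=Assoc)P(Income=Q4) = 0.049 − 0.176×0.190 = 0.016.

0.016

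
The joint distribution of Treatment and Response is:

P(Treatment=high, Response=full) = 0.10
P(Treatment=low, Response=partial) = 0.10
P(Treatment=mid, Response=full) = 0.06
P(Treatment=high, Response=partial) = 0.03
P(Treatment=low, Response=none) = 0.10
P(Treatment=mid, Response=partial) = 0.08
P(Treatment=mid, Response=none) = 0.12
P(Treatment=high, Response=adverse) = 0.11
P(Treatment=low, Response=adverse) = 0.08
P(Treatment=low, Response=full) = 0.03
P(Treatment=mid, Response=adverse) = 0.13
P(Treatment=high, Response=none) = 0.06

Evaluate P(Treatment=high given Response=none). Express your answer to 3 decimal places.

P(Response=none) = 0.10 + 0.12 + 0.06 = 0.28.
P(Treatment=high | Response=none) = 0.06/0.28 = 0.214.

0.214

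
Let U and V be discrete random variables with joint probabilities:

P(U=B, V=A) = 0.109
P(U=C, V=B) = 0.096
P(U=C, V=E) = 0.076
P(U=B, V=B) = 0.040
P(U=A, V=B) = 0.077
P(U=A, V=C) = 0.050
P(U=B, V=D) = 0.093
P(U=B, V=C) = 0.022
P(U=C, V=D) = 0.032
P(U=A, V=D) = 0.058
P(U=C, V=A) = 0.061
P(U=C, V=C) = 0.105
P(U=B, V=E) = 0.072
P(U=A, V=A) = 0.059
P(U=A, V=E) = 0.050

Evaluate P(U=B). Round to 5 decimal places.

P(U=B) = 0.109 + 0.040 + 0.022 + 0.093 + 0.072 = 0.336.

0.33600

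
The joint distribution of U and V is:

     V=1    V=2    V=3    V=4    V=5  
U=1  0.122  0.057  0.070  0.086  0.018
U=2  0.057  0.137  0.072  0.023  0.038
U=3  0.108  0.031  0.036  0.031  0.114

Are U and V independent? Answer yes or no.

no

P(U=2) = 0.327 and P(V=2) = 0.225, so their product is 0.07358, but P(U=2, V=2) = 0.137. Since these differ, U and V are not independent.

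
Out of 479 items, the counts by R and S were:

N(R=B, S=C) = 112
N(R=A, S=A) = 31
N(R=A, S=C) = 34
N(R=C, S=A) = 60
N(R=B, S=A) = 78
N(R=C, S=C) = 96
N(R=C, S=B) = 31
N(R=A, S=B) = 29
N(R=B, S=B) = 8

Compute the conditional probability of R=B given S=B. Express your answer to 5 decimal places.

Total with S=B: 29 + 8 + 31 = 68.
P(R=B | S=B) = 8/68 = 0.11765.

0.11765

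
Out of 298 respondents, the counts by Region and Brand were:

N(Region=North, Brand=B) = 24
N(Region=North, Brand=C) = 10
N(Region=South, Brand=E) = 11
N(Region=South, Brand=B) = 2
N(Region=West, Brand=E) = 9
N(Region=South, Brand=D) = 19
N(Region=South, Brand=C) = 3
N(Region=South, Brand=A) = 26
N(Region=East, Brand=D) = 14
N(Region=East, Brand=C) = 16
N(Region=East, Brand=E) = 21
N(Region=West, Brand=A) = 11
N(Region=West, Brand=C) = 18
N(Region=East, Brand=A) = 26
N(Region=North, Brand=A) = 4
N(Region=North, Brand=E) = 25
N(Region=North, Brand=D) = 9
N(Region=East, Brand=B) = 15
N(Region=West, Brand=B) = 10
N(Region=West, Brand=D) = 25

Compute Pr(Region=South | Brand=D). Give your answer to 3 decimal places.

Total with Brand=D: 9 + 19 + 14 + 25 = 67.
P(Region=South | Brand=D) = 19/67 = 0.284.

0.284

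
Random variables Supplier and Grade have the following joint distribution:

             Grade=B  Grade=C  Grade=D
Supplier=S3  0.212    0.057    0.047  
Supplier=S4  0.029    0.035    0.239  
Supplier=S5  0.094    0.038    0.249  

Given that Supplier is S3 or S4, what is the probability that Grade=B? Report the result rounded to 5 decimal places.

P(Supplier=S3) = 0.212 + 0.057 + 0.047 = 0.316.
P(Supplier=S4) = 0.029 + 0.035 + 0.239 = 0.303.
P(Supplier ∈ {S3, S4}) = 0.316 + 0.303 = 0.619; P(Grade=B, Supplier ∈ {S3, S4}) = 0.212 + 0.029 = 0.241.
P(Grade=B | Supplier ∈ {S3, S4}) = 0.241/0.619 = 0.38934.

0.38934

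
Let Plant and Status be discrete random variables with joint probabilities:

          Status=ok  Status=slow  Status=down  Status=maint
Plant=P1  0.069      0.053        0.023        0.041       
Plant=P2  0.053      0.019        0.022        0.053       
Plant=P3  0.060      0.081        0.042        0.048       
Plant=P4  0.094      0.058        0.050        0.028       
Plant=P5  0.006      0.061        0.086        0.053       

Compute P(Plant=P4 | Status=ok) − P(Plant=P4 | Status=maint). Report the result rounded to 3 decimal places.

0.208

P(Status=ok) = 0.069 + 0.053 + 0.060 + 0.094 + 0.006 = 0.282; P(Plant=P4 | Status=ok) = 0.094/0.282 = 0.3333.
P(Status=maint) = 0.041 + 0.053 + 0.048 + 0.028 + 0.053 = 0.223; P(Plant=P4 | Status=maint) = 0.028/0.223 = 0.1256.
Difference = 0.208.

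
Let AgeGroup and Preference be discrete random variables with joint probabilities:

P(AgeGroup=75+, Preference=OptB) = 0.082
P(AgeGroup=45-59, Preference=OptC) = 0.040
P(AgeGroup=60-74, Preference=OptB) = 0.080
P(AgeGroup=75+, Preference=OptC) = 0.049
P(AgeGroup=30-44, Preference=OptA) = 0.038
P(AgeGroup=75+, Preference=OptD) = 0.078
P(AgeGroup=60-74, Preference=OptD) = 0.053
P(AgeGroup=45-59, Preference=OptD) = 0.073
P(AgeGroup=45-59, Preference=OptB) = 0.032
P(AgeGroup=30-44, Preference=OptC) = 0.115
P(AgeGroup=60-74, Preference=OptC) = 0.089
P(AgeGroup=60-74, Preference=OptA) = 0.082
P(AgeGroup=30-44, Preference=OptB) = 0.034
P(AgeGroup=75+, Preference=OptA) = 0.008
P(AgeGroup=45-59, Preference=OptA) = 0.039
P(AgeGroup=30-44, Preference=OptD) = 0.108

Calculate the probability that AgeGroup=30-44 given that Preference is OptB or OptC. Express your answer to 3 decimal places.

P(Preference=OptB) = 0.034 + 0.032 + 0.080 + 0.082 = 0.228.
P(Preference=OptC) = 0.115 + 0.040 + 0.089 + 0.049 = 0.293.
P(Preference ∈ {OptB, OptC}) = 0.228 + 0.293 = 0.521; P(AgeGroup=30-44, Preference ∈ {OptB, OptC}) = 0.034 + 0.115 = 0.149.
P(AgeGroup=30-44 | Preference ∈ {OptB, OptC}) = 0.149/0.521 = 0.286.

0.286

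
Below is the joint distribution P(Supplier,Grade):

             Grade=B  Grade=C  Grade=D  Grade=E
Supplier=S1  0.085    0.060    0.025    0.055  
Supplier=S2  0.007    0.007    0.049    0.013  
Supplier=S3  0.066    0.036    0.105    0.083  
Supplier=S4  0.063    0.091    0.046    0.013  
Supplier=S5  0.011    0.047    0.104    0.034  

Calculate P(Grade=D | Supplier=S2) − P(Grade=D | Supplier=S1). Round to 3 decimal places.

P(Supplier=S2) = 0.007 + 0.007 + 0.049 + 0.013 = 0.076; P(Grade=D | Supplier=S2) = 0.049/0.076 = 0.6447.
P(Supplier=S1) = 0.085 + 0.060 + 0.025 + 0.055 = 0.225; P(Grade=D | Supplier=S1) = 0.025/0.225 = 0.1111.
Difference = 0.534.

0.534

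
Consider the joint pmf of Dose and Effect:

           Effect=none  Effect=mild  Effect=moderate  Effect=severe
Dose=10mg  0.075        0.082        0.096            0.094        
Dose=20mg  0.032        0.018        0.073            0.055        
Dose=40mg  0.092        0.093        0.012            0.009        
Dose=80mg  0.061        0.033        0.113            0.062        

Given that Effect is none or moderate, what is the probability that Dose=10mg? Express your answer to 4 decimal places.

P(Effect=none) = 0.075 + 0.032 + 0.092 + 0.061 = 0.260.
P(Effect=moderate) = 0.096 + 0.073 + 0.012 + 0.113 = 0.294.
P(Effect ∈ {none, moderate}) = 0.260 + 0.294 = 0.554; P(Dose=10mg, Effect ∈ {none, moderate}) = 0.075 + 0.096 = 0.171.
P(Dose=10mg | Effect ∈ {none, moderate}) = 0.171/0.554 = 0.3087.

0.3087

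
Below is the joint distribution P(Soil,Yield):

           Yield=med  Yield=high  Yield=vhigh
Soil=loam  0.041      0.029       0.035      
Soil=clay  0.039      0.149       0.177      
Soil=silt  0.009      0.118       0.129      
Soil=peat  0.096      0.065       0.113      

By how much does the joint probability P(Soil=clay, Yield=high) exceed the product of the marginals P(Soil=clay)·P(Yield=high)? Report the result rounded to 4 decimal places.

0.0172

P(Soil=clay) = 0.039 + 0.149 + 0.177 = 0.365.
P(Yield=high) = 0.029 + 0.149 + 0.118 + 0.065 = 0.361.
P(Soil=clay, Yield=high) − P(Soil=clay)P(Yield=high) = 0.149 − 0.365×0.361 = 0.0172.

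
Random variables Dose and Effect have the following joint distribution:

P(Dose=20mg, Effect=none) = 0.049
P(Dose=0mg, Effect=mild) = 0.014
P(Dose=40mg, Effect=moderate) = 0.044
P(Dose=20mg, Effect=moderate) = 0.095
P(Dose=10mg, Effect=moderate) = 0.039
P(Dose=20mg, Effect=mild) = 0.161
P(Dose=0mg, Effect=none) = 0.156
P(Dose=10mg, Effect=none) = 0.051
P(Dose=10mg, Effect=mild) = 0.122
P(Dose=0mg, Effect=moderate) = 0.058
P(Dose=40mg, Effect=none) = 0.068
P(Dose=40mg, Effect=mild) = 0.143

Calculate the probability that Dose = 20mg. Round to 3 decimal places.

0.305

P(Dose=20mg) = 0.049 + 0.161 + 0.095 = 0.305.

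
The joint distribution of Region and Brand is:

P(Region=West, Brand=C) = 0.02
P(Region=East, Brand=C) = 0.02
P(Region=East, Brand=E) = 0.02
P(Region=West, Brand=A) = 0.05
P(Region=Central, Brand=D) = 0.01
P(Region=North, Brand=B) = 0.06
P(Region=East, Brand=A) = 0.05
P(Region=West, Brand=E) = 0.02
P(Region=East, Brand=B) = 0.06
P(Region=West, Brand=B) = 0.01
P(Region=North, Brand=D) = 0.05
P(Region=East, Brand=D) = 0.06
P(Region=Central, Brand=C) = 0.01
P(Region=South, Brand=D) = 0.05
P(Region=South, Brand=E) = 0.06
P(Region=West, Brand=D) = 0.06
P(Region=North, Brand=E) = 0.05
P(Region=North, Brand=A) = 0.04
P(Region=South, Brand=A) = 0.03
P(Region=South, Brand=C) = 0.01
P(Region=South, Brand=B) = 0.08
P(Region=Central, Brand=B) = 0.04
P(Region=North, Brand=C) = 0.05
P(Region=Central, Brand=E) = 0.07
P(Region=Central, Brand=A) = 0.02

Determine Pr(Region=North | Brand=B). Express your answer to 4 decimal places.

0.2400

P(Brand=B) = 0.06 + 0.08 + 0.06 + 0.01 + 0.04 = 0.25.
P(Region=North | Brand=B) = 0.06/0.25 = 0.2400.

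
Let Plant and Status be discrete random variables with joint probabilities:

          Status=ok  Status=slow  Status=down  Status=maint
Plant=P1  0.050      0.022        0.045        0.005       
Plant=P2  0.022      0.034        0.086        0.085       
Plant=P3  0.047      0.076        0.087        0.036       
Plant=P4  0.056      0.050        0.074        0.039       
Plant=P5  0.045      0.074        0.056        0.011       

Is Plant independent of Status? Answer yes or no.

P(Plant=P2) = 0.227 and P(Status=maint) = 0.176, so their product is 0.03995, but P(Plant=P2, Status=maint) = 0.085. Since these differ, Plant and Status are not independent.

no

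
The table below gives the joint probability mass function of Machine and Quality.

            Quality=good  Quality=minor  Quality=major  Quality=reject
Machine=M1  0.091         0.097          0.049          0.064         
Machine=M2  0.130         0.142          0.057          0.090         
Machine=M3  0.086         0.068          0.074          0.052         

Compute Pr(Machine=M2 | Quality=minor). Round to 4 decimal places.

0.4625

P(Quality=minor) = 0.097 + 0.142 + 0.068 = 0.307.
P(Machine=M2 | Quality=minor) = 0.142/0.307 = 0.4625.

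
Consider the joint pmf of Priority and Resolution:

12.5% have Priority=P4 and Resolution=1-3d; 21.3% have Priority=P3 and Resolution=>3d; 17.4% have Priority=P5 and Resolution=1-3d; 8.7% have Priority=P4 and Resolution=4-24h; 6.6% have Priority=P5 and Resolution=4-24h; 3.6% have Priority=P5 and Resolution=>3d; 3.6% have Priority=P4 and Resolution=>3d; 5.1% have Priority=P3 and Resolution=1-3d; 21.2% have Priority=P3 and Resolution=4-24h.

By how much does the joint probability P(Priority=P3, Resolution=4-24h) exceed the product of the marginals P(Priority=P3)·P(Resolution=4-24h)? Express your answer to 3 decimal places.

0.038

P(Priority=P3) = 0.212 + 0.051 + 0.213 = 0.476.
P(Resolution=4-24h) = 0.212 + 0.087 + 0.066 = 0.365.
P(Priority=P3, Resolution=4-24h) − P(Priority=P3)P(Resolution=4-24h) = 0.212 − 0.476×0.365 = 0.038.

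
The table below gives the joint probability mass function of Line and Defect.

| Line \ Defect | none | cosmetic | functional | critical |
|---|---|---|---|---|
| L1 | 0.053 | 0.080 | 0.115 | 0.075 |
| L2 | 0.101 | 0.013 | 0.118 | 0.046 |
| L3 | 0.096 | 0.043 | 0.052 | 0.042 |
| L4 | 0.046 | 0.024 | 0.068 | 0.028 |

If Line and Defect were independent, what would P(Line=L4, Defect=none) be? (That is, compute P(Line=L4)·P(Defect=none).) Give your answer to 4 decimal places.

0.0491

P(Line=L4) = 0.046 + 0.024 + 0.068 + 0.028 = 0.166.
P(Defect=none) = 0.053 + 0.101 + 0.096 + 0.046 = 0.296.
Product: 0.166 × 0.296 = 0.0491.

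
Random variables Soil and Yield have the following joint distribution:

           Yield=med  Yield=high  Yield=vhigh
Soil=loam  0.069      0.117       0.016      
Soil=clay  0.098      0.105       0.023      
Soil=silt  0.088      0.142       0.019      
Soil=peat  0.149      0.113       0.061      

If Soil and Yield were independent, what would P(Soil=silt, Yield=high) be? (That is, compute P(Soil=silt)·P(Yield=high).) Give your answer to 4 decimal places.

P(Soil=silt) = 0.088 + 0.142 + 0.019 = 0.249.
P(Yield=high) = 0.117 + 0.105 + 0.142 + 0.113 = 0.477.
Product: 0.249 × 0.477 = 0.1188.

0.1188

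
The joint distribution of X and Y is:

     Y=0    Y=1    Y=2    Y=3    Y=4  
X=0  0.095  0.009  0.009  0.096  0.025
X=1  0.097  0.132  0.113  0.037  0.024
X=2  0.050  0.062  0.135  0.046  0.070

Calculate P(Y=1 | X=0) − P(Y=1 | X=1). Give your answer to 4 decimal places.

P(X=0) = 0.095 + 0.009 + 0.009 + 0.096 + 0.025 = 0.234; P(Y=1 | X=0) = 0.009/0.234 = 0.03846.
P(X=1) = 0.097 + 0.132 + 0.113 + 0.037 + 0.024 = 0.403; P(Y=1 | X=1) = 0.132/0.403 = 0.32754.
Difference = -0.2891.

-0.2891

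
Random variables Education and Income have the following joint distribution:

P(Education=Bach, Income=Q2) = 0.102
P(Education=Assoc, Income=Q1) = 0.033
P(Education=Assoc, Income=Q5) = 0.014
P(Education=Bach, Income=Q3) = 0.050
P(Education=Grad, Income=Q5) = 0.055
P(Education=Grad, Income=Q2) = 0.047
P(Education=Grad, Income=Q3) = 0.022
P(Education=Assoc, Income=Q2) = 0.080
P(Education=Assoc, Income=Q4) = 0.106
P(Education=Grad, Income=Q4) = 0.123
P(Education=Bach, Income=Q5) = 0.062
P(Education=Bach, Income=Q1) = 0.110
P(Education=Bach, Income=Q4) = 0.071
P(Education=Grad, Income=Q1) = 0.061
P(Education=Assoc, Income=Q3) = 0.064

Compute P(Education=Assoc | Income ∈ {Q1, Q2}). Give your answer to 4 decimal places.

0.2610

P(Income=Q1) = 0.033 + 0.110 + 0.061 = 0.204.
P(Income=Q2) = 0.080 + 0.102 + 0.047 = 0.229.
P(Income ∈ {Q1, Q2}) = 0.204 + 0.229 = 0.433; P(Education=Assoc, Income ∈ {Q1, Q2}) = 0.033 + 0.080 = 0.113.
P(Education=Assoc | Income ∈ {Q1, Q2}) = 0.113/0.433 = 0.2610.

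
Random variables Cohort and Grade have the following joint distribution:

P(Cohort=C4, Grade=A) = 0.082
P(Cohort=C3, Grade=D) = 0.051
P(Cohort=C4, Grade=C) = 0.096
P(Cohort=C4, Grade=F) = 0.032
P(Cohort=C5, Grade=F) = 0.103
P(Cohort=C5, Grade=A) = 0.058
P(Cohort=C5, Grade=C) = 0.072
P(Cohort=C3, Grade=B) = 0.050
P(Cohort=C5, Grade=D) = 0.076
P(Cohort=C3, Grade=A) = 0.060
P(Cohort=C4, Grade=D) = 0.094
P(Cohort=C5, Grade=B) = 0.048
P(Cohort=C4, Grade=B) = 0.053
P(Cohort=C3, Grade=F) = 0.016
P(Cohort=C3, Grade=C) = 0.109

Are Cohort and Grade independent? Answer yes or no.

no

P(Cohort=C5) = 0.357 and P(Grade=F) = 0.151, so their product is 0.05391, but P(Cohort=C5, Grade=F) = 0.103. Since these differ, Cohort and Grade are not independent.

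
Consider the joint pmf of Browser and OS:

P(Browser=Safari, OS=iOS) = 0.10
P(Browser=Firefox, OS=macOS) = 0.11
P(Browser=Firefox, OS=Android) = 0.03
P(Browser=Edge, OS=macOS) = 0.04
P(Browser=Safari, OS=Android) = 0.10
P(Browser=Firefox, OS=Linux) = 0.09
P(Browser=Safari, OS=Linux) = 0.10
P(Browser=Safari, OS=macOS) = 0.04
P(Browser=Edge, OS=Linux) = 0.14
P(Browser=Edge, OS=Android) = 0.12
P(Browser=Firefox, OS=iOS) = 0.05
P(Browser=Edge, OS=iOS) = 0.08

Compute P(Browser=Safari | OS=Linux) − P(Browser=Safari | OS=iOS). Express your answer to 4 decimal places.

P(OS=Linux) = 0.09 + 0.10 + 0.14 = 0.33; P(Browser=Safari | OS=Linux) = 0.10/0.33 = 0.30303.
P(OS=iOS) = 0.05 + 0.10 + 0.08 = 0.23; P(Browser=Safari | OS=iOS) = 0.10/0.23 = 0.43478.
Difference = -0.1318.

-0.1318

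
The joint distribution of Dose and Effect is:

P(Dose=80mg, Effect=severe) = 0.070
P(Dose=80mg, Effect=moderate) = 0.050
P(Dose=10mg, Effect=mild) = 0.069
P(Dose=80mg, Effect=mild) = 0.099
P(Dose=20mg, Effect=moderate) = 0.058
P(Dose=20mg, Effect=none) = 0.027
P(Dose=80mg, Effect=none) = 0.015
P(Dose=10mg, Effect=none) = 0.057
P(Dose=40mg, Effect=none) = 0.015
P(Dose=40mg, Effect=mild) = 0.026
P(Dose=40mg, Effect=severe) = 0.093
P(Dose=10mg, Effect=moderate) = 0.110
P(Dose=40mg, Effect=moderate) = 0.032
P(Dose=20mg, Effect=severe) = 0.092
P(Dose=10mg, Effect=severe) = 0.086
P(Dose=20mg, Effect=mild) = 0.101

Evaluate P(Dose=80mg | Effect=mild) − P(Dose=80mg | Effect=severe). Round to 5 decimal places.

0.13031

P(Effect=mild) = 0.069 + 0.101 + 0.026 + 0.099 = 0.295; P(Dose=80mg | Effect=mild) = 0.099/0.295 = 0.335593.
P(Effect=severe) = 0.086 + 0.092 + 0.093 + 0.070 = 0.341; P(Dose=80mg | Effect=severe) = 0.070/0.341 = 0.205279.
Difference = 0.13031.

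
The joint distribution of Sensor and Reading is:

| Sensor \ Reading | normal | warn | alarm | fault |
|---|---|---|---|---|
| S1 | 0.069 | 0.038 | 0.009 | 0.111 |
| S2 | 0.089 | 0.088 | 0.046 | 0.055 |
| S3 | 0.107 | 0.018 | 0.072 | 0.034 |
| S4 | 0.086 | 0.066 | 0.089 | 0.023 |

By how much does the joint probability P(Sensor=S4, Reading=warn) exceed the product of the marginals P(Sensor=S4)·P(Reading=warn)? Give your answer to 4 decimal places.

0.0106

P(Sensor=S4) = 0.086 + 0.066 + 0.089 + 0.023 = 0.264.
P(Reading=warn) = 0.038 + 0.088 + 0.018 + 0.066 = 0.210.
P(Sensor=S4, Reading=warn) − P(Sensor=S4)P(Reading=warn) = 0.066 − 0.264×0.210 = 0.0106.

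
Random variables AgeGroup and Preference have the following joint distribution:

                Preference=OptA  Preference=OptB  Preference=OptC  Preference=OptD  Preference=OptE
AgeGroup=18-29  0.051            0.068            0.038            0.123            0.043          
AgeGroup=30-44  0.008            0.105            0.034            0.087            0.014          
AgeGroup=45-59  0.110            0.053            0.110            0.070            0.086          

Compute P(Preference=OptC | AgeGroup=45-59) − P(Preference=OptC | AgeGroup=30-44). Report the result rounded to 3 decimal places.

P(AgeGroup=45-59) = 0.110 + 0.053 + 0.110 + 0.070 + 0.086 = 0.429; P(Preference=OptC | AgeGroup=45-59) = 0.110/0.429 = 0.2564.
P(AgeGroup=30-44) = 0.008 + 0.105 + 0.034 + 0.087 + 0.014 = 0.248; P(Preference=OptC | AgeGroup=30-44) = 0.034/0.248 = 0.1371.
Difference = 0.119.

0.119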